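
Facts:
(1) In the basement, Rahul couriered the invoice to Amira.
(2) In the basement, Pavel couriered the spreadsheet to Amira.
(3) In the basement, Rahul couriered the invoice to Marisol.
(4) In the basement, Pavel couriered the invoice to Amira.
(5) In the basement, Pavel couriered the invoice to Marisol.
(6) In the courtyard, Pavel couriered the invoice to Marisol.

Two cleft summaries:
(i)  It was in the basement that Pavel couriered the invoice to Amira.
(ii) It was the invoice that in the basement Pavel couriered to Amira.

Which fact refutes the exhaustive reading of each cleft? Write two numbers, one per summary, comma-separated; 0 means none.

Summary (i) focuses "in the basement" (the setting); background Pavel as agent and the invoice as thing and Amira as recipient. No fact matches that background with a different setting, so 0.
Summary (ii) focuses "the invoice" (the thing); background Pavel as agent and Amira as recipient and in the basement as setting. Fact (2) matches that background with thing = the spreadsheet — refutes (ii).

0, 2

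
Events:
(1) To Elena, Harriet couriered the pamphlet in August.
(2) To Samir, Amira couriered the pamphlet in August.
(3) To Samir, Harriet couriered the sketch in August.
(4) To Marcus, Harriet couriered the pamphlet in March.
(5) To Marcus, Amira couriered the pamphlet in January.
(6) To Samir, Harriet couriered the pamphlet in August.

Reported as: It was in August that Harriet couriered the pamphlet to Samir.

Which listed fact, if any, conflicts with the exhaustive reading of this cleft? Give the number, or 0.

0

The cleft puts "in August" in focus and presupposes the open proposition with same agent, thing, recipient (Harriet / the pamphlet / Samir).
The exhaustive reading says no other setting fits that background.
Every other fact differs from the presupposition on some backgrounded slot, so none challenges the exhaustivity.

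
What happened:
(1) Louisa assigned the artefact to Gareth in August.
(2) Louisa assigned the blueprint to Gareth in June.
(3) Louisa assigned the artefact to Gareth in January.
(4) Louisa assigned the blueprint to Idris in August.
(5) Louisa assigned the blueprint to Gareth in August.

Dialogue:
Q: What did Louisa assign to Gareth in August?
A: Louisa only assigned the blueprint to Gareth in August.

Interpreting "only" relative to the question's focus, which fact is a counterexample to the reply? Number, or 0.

The question "What did ...?" targets the thing, so in the reply the focus falls on "the blueprint".
So "only" ranges over things; the rest (agent = Louisa, recipient = Gareth, setting = in August) is presupposed.
Fact (1) shares the background with a different thing (the artefact) — counterexample.
(Fact (4) would refute a reading with focus on the recipient — but that is not what the question asks.)

1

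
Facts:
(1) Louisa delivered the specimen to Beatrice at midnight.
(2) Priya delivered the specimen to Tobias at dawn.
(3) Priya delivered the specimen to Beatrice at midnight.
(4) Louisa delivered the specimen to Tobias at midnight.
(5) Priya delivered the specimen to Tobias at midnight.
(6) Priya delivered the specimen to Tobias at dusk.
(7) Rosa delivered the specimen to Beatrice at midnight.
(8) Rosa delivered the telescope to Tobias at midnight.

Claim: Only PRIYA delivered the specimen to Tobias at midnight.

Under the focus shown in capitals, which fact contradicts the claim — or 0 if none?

The capitals mark "Priya" as focus. So "only" rules out other agents, with the rest (thing = the specimen, recipient = Tobias, setting = at midnight) as background.
Fact (4) matches on thing = the specimen, recipient = Tobias, setting = at midnight, but has agent = Louisa instead. That refutes the claim.

4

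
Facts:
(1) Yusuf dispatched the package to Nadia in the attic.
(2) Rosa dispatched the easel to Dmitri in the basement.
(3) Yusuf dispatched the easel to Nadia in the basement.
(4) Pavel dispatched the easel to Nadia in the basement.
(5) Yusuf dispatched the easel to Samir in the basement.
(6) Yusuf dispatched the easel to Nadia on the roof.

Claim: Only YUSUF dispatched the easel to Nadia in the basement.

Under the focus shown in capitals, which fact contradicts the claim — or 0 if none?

Focus (in capitals) is "Yusuf" — the agent. "Only" excludes alternative agents while holding fixed same thing, recipient, setting (the easel / Nadia / in the basement).
Fact (4) matches on same thing, recipient, setting (the easel / Nadia / in the basement), but has agent = Pavel instead. That refutes the claim.

4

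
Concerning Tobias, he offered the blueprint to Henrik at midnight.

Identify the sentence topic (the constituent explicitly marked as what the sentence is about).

The construction explicitly marks "Tobias" as what the sentence is about — the topic.
The remainder of the clause is the comment (what is said about the topic).

Tobias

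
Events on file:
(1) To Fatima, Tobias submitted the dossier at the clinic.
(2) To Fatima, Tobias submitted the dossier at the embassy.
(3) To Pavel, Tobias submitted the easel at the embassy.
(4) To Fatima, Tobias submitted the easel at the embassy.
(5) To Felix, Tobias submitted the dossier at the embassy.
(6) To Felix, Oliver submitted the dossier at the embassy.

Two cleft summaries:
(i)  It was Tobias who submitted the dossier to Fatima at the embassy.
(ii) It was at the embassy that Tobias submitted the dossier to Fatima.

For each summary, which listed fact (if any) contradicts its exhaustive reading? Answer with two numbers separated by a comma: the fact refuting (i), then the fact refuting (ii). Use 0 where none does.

(i): focus "Tobias". No fact shares thing = the dossier, recipient = Fatima, setting = at the embassy with a different agent. 0.
(ii): focus "at the embassy". Looking for agent = Tobias, thing = the dossier, recipient = Fatima with some other setting — fact (1) has at the clinic there. Refuted.

0, 1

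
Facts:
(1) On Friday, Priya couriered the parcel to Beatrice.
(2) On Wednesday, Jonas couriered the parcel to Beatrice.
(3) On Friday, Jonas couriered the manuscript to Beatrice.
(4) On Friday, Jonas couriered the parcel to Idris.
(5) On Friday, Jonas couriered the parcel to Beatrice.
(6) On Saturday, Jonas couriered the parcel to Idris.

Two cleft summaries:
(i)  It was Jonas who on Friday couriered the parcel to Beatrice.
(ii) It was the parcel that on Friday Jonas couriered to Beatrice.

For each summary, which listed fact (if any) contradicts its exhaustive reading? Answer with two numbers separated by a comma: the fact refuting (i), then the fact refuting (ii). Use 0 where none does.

1, 3

Summary (i) focuses "Jonas" (the agent); background same thing, recipient, setting (the parcel / Beatrice / on Friday). Fact (1) matches that background with agent = Priya — refutes (i).
Summary (ii) focuses "the parcel" (the thing); background same agent, recipient, setting (Jonas / Beatrice / on Friday). Fact (3) matches that background with thing = the manuscript — refutes (ii).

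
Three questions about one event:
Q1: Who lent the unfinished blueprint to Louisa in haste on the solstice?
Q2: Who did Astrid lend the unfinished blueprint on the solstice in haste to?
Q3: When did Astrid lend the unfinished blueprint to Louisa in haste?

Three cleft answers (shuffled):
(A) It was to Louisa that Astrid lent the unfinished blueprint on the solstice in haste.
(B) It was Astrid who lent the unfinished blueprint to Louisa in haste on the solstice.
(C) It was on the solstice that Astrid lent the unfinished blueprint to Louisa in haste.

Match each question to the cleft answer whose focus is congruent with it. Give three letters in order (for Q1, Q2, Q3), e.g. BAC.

Q1 asks about the subject (agent); cleft (B) focuses "Astrid", which is the subject (agent) — so Q1 → B.
Q2 asks about the recipient; cleft (A) focuses "to Louisa", which is the recipient — so Q2 → A.
Q3 asks about the time; cleft (C) focuses "on the solstice", which is the time — so Q3 → C.
Mapping: Q1→B, Q2→A, Q3→C.

BAC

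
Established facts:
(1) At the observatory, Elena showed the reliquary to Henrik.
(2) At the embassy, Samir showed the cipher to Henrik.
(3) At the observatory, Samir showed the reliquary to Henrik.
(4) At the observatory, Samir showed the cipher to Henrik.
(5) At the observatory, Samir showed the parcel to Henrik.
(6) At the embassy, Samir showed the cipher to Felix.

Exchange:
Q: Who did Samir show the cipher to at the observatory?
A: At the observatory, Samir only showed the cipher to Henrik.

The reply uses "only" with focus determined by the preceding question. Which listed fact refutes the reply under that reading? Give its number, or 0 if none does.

The question "Who did ... to ...?" targets the recipient, so in the reply the focus falls on "Henrik".
"Only" then excludes alternative recipients while the background — same agent, thing, setting (Samir / the cipher / at the observatory) — is held fixed.
No fact keeps same agent, thing, setting (Samir / the cipher / at the observatory) while changing the recipient; every other fact differs on something backgrounded. The reply stands.
(Fact (2) would refute a reading with focus on the setting — but that is not what the question asks.)

0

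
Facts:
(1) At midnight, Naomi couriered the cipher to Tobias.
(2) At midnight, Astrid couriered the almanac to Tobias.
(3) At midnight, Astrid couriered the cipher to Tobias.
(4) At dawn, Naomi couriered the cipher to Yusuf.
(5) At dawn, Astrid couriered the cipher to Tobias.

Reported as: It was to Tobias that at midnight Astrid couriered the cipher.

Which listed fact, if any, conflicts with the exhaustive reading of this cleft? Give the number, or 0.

0

Focus of the cleft: "Tobias" (the recipient). Presupposed background: Astrid as agent and the cipher as thing and at midnight as setting.
The exhaustive reading says no other recipient fits that background.
Every other fact differs from the presupposition on some backgrounded slot, so none challenges the exhaustivity.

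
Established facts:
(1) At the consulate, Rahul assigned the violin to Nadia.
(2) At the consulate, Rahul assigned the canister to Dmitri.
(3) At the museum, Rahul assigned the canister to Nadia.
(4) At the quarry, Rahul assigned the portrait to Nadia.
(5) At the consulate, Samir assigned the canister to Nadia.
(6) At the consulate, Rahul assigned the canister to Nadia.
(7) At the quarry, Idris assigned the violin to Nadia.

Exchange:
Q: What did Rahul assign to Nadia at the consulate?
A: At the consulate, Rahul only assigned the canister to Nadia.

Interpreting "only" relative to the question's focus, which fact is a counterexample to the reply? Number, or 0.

The question "What did ...?" targets the thing, so in the reply the focus falls on "the canister".
So "only" ranges over things; the rest (same agent, recipient, setting (Rahul / Nadia / at the consulate)) is presupposed.
Fact (1) shares the background with a different thing (the violin) — counterexample.
(Fact (2) would refute a reading with focus on the recipient — but that is not what the question asks.)

1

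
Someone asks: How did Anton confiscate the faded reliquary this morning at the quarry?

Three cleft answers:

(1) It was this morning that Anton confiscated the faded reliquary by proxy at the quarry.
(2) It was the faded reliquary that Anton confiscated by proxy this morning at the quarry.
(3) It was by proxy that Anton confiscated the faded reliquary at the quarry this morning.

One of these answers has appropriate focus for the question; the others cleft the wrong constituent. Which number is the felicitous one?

3

The question word "how" targets the manner.
Option (1) clefts "this morning" — the time, not what was asked.
Option (2) clefts "the faded reliquary" — the direct object, not what was asked.
Option (3) clefts "by proxy" — that matches what the question asks about.
So the congruent reply is (3).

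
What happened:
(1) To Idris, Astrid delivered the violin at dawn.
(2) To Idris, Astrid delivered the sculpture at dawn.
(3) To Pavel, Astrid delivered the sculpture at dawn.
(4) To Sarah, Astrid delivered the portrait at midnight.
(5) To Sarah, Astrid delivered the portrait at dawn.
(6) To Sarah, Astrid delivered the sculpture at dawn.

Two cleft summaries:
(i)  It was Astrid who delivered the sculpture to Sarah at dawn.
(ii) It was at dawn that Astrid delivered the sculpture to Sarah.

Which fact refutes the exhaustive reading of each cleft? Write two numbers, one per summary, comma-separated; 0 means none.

(i): focus "Astrid". No fact shares the sculpture as thing and Sarah as recipient and at dawn as setting with a different agent. 0.
(ii): focus "at dawn". No fact shares Astrid as agent and the sculpture as thing and Sarah as recipient with a different setting. 0.

0, 0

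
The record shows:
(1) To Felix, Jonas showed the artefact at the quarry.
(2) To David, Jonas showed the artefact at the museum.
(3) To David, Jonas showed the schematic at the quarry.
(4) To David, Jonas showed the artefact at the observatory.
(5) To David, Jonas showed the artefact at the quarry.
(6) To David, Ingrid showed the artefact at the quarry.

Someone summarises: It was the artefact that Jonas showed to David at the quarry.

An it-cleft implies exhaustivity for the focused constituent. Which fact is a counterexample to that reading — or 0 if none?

Focus of the cleft: "the artefact" (the thing). Presupposed background: agent = Jonas, recipient = David, setting = at the quarry.
Exhaustivity: the artefact is the only thing satisfying that background.
Fact (3) shares the background but with thing = the schematic; exhaustivity is violated.

3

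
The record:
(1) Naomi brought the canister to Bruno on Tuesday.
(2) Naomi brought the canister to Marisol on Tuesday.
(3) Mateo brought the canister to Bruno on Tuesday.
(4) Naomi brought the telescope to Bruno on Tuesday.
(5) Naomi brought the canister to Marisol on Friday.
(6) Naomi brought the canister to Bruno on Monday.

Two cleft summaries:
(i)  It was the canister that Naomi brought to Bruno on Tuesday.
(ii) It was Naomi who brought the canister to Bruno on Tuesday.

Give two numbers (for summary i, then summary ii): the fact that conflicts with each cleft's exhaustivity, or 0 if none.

(i): focus "the canister". Looking for agent = Naomi, recipient = Bruno, setting = on Tuesday with some other thing — fact (4) has the telescope there. Refuted.
(ii): focus "Naomi". Looking for thing = the canister, recipient = Bruno, setting = on Tuesday with some other agent — fact (3) has Mateo there. Refuted.

4, 3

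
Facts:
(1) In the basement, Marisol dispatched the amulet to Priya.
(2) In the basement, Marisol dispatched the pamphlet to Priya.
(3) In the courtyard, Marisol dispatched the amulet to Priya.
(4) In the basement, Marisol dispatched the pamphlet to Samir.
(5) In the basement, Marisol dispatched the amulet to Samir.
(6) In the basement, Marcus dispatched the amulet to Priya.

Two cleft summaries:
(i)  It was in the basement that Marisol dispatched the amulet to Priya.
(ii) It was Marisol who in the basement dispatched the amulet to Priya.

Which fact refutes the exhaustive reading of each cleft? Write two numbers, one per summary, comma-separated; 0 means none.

Summary (i) focuses "in the basement" (the setting); background agent = Marisol, thing = the amulet, recipient = Priya. Fact (3) matches that background with setting = in the courtyard — refutes (i).
Summary (ii) focuses "Marisol" (the agent); background thing = the amulet, recipient = Priya, setting = in the basement. Fact (6) matches that background with agent = Marcus — refutes (ii).

3, 6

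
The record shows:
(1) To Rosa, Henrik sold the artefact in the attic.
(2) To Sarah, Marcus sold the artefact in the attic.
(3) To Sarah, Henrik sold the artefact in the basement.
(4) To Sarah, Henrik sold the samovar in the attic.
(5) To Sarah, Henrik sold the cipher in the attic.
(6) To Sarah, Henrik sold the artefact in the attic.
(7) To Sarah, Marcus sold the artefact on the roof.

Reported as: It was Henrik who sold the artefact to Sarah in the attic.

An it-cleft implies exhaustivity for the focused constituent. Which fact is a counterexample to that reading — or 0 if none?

2

The cleft puts "Henrik" in focus and presupposes the open proposition with same thing, recipient, setting (the artefact / Sarah / in the attic).
The exhaustive reading says no other agent fits that background.
Fact (2) shares the background but with agent = Marcus; exhaustivity is violated.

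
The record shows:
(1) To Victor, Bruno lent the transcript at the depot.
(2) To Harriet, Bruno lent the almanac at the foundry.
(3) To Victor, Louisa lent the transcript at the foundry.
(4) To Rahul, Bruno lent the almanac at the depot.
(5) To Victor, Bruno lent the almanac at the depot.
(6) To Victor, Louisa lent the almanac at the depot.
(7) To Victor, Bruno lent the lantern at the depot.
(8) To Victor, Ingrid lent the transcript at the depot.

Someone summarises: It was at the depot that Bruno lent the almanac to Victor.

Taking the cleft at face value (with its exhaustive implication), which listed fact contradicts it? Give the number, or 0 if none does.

0

The cleft puts "at the depot" in focus and presupposes the open proposition with Bruno as agent and the almanac as thing and Victor as recipient.
The exhaustive reading says no other setting fits that background.
Every other fact differs from the presupposition on some backgrounded slot, so none challenges the exhaustivity.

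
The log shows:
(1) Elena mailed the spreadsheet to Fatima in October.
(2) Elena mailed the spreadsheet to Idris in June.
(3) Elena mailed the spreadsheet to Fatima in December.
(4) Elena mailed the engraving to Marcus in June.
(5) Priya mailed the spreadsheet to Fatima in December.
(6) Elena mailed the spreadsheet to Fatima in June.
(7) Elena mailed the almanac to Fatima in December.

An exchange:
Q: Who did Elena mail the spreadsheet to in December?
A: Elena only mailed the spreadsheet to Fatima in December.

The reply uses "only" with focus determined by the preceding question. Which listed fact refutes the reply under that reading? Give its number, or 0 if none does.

The question "Who did ... to ...?" targets the recipient, so in the reply the focus falls on "Fatima".
So "only" ranges over recipients; the rest (Elena as agent and the spreadsheet as thing and in December as setting) is presupposed.
No fact keeps Elena as agent and the spreadsheet as thing and in December as setting while changing the recipient; every other fact differs on something backgrounded. The reply stands.
(Fact (7) would refute a reading with focus on the thing — but that is not what the question asks.)

0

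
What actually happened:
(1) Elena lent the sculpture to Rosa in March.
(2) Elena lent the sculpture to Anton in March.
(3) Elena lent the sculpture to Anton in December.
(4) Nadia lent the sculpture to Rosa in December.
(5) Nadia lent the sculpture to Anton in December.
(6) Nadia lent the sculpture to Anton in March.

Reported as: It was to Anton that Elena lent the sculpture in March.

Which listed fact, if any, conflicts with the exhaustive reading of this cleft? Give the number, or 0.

1

Focus of the cleft: "Anton" (the recipient). Presupposed background: Elena as agent and the sculpture as thing and in March as setting.
Exhaustivity: Anton is the only recipient satisfying that background.
But fact (1) also has Elena as agent and the sculpture as thing and in March as setting, with recipient = Rosa — so the exhaustive reading fails.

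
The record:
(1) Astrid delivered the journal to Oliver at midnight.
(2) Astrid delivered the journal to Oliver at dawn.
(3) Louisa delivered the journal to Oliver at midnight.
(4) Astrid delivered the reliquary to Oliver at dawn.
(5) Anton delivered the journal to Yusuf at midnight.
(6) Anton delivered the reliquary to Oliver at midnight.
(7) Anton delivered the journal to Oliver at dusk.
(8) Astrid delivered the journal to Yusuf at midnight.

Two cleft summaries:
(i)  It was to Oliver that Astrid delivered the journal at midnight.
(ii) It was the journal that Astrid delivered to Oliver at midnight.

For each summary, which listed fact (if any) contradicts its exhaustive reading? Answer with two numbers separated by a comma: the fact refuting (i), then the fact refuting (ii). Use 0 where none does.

8, 0

(i): focus "Oliver". Looking for same agent, thing, setting (Astrid / the journal / at midnight) with some other recipient — fact (8) has Yusuf there. Refuted.
(ii): focus "the journal". No fact shares same agent, recipient, setting (Astrid / Oliver / at midnight) with a different thing. 0.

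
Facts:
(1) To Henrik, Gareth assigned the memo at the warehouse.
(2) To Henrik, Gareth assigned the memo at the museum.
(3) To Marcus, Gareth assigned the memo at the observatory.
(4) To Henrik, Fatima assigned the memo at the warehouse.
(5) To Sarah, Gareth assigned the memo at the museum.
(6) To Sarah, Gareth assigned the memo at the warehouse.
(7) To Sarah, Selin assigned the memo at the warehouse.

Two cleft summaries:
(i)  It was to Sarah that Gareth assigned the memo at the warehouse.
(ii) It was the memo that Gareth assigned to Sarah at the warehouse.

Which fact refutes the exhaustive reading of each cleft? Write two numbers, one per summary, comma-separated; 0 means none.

1, 0

(i): focus "Sarah". Looking for same agent, thing, setting (Gareth / the memo / at the warehouse) with some other recipient — fact (1) has Henrik there. Refuted.
(ii): focus "the memo". No fact shares same agent, recipient, setting (Gareth / Sarah / at the warehouse) with a different thing. 0.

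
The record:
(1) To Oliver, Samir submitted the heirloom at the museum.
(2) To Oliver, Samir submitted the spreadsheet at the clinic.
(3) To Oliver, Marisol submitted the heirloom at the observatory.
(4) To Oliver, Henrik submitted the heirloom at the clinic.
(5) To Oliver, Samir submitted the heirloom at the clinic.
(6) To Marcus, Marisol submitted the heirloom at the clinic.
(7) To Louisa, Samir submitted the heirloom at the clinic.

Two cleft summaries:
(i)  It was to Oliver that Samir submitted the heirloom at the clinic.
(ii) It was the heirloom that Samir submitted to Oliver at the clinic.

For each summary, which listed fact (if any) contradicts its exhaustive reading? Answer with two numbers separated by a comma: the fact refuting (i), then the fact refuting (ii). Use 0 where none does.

7, 2

(i): focus "Oliver". Looking for Samir as agent and the heirloom as thing and at the clinic as setting with some other recipient — fact (7) has Louisa there. Refuted.
(ii): focus "the heirloom". Looking for Samir as agent and Oliver as recipient and at the clinic as setting with some other thing — fact (2) has the spreadsheet there. Refuted.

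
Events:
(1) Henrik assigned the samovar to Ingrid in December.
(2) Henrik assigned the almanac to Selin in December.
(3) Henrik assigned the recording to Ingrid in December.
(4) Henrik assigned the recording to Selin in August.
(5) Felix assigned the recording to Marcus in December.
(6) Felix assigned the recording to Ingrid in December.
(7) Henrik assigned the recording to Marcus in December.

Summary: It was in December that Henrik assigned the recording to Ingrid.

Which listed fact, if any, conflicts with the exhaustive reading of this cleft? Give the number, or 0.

0

The cleft puts "in December" in focus and presupposes the open proposition with Henrik as agent and the recording as thing and Ingrid as recipient.
The exhaustive reading says no other setting fits that background.
Every other fact differs from the presupposition on some backgrounded slot, so none challenges the exhaustivity.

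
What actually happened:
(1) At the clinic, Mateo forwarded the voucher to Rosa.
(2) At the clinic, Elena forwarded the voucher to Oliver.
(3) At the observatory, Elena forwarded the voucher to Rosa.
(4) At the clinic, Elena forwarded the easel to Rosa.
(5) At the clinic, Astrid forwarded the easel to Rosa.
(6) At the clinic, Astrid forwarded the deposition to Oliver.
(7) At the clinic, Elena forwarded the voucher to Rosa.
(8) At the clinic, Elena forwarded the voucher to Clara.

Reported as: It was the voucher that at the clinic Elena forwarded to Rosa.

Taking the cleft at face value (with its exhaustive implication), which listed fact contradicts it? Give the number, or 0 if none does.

4

Focus of the cleft: "the voucher" (the thing). Presupposed background: Elena as agent and Rosa as recipient and at the clinic as setting.
Exhaustivity: the voucher is the only thing satisfying that background.
Fact (4) shares the background but with thing = the easel; exhaustivity is violated.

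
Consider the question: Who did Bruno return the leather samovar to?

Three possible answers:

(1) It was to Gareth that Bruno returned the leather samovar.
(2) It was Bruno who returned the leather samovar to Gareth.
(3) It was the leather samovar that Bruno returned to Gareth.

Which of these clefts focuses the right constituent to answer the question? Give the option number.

1

The question word "who" targets the recipient.
Option (1) clefts "to Gareth" — that matches what the question asks about.
Option (2) clefts "Bruno" — the subject (agent), not what was asked.
Option (3) clefts "the leather samovar" — the direct object, not what was asked.
So the congruent reply is (1).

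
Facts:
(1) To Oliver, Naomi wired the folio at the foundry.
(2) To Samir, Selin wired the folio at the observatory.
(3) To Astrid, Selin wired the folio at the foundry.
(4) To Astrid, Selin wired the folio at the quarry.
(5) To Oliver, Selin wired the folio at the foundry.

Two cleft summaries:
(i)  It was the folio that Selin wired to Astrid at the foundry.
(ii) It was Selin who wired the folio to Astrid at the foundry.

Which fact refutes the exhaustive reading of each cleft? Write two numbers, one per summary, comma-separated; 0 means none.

0, 0

Summary (i) focuses "the folio" (the thing); background same agent, recipient, setting (Selin / Astrid / at the foundry). No fact matches that background with a different thing, so 0.
Summary (ii) focuses "Selin" (the agent); background same thing, recipient, setting (the folio / Astrid / at the foundry). No fact matches that background with a different agent, so 0.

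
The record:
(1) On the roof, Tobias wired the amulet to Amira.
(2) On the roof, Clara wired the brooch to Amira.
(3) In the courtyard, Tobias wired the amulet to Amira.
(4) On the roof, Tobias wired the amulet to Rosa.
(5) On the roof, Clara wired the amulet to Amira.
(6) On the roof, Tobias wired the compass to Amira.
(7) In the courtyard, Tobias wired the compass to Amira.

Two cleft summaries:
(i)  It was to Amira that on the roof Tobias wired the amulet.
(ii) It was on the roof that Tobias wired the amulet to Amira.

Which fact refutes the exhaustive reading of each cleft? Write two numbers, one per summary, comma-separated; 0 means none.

4, 3

(i): focus "Amira". Looking for Tobias as agent and the amulet as thing and on the roof as setting with some other recipient — fact (4) has Rosa there. Refuted.
(ii): focus "on the roof". Looking for Tobias as agent and the amulet as thing and Amira as recipient with some other setting — fact (3) has in the courtyard there. Refuted.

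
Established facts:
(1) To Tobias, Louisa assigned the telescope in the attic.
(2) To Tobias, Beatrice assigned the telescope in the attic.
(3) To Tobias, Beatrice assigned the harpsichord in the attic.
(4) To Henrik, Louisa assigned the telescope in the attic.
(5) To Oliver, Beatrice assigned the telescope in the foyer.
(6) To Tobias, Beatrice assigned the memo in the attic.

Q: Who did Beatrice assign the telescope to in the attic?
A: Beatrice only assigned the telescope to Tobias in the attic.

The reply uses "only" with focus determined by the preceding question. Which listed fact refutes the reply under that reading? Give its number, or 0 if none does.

0

The question "Who did ... to ...?" targets the recipient, so in the reply the focus falls on "Tobias".
"Only" then excludes alternative recipients while the background — agent = Beatrice, thing = the telescope, setting = in the attic — is held fixed.
No listed fact shares that background with another recipient. Nothing contradicts the reply.
(Fact (3) would refute a reading with focus on the thing — but that is not what the question asks.)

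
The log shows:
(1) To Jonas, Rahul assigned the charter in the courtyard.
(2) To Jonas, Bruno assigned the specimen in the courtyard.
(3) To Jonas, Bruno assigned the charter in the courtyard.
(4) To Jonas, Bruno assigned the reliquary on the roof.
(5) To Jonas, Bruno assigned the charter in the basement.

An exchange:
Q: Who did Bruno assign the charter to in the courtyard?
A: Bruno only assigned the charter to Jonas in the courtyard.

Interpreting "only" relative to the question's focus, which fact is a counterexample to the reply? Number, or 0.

Answering "Who did ... to ...?" puts focus on the recipient — here, "Jonas".
"Only" then excludes alternative recipients while the background — agent = Bruno, thing = the charter, setting = in the courtyard — is held fixed.
No fact keeps agent = Bruno, thing = the charter, setting = in the courtyard while changing the recipient; every other fact differs on something backgrounded. The reply stands.
(Fact (2) would refute a reading with focus on the thing — but that is not what the question asks.)

0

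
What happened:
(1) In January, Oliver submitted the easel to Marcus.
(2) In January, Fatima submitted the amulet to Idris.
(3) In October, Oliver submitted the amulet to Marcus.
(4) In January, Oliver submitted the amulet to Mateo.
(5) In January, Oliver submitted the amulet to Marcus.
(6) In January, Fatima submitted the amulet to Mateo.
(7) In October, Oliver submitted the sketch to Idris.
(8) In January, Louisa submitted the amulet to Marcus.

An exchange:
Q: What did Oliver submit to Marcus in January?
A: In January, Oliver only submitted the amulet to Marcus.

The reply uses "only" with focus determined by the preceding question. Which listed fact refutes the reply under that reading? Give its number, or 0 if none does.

1

Answering "What did ...?" puts focus on the thing — here, "the amulet".
So "only" ranges over things; the rest (agent = Oliver, recipient = Marcus, setting = in January) is presupposed.
Fact (1) keeps agent = Oliver, recipient = Marcus, setting = in January but has thing = the easel; that refutes the reply.
(Fact (4) would refute a reading with focus on the recipient — but that is not what the question asks.)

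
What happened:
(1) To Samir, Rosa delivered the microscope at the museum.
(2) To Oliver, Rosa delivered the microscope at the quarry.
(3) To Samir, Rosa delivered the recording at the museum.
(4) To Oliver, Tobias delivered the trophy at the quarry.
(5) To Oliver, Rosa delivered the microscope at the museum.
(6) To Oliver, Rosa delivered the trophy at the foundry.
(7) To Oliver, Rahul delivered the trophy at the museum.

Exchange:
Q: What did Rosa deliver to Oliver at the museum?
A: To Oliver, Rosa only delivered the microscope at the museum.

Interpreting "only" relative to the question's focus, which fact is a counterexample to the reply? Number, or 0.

The question "What did ...?" targets the thing, so in the reply the focus falls on "the microscope".
"Only" then excludes alternative things while the background — Rosa as agent and Oliver as recipient and at the museum as setting — is held fixed.
No listed fact shares that background with another thing. Nothing contradicts the reply.
(Fact (1) would refute a reading with focus on the recipient — but that is not what the question asks.)

0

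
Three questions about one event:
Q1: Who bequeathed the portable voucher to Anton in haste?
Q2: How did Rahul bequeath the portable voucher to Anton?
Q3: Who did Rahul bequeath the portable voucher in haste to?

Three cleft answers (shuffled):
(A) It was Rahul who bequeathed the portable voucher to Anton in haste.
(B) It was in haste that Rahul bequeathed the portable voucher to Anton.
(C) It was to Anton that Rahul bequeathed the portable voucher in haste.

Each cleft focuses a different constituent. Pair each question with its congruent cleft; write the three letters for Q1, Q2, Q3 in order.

Q1 asks about the subject (agent); cleft (A) focuses "Rahul", which is the subject (agent) — so Q1 → A.
Q2 asks about the manner; cleft (B) focuses "in haste", which is the manner — so Q2 → B.
Q3 asks about the recipient; cleft (C) focuses "to Anton", which is the recipient — so Q3 → C.
Mapping: Q1→A, Q2→B, Q3→C.

ABC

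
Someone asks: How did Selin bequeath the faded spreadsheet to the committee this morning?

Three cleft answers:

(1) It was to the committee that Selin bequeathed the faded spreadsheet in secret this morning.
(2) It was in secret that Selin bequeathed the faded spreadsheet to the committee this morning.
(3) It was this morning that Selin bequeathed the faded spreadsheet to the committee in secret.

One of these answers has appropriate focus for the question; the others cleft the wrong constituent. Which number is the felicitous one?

The question word "how" targets the manner.
Option (1) clefts "to the committee" — the recipient, not what was asked.
Option (2) clefts "in secret" — that matches what the question asks about.
Option (3) clefts "this morning" — the time, not what was asked.
So the congruent reply is (2).

2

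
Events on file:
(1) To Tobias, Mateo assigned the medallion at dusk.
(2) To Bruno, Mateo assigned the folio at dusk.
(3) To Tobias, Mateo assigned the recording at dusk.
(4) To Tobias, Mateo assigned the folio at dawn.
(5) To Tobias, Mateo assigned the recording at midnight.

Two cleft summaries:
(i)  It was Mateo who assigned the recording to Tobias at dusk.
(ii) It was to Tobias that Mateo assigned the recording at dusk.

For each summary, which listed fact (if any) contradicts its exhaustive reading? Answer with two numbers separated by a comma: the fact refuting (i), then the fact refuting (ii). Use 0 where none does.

0, 0

Summary (i) focuses "Mateo" (the agent); background the recording as thing and Tobias as recipient and at dusk as setting. No fact matches that background with a different agent, so 0.
Summary (ii) focuses "Tobias" (the recipient); background Mateo as agent and the recording as thing and at dusk as setting. No fact matches that background with a different recipient, so 0.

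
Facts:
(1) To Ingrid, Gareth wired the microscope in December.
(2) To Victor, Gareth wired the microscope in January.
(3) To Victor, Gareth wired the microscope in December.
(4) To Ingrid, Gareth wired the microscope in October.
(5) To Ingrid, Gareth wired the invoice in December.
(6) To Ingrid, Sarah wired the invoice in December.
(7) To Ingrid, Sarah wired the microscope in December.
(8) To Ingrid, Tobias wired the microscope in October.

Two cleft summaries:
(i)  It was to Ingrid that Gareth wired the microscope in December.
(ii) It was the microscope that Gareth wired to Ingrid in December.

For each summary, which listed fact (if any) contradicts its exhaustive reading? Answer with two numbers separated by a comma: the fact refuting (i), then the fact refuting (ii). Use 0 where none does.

(i): focus "Ingrid". Looking for same agent, thing, setting (Gareth / the microscope / in December) with some other recipient — fact (3) has Victor there. Refuted.
(ii): focus "the microscope". Looking for same agent, recipient, setting (Gareth / Ingrid / in December) with some other thing — fact (5) has the invoice there. Refuted.

3, 5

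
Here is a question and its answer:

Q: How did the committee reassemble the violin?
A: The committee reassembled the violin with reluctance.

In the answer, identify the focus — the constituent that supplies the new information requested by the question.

The wh-word "how" asks about the manner.
In the answer, "the committee" and "the violin" are given — repeated from the question.
The constituent filling the manner gap is "with reluctance"; that is the focus and would carry nuclear stress.

with reluctance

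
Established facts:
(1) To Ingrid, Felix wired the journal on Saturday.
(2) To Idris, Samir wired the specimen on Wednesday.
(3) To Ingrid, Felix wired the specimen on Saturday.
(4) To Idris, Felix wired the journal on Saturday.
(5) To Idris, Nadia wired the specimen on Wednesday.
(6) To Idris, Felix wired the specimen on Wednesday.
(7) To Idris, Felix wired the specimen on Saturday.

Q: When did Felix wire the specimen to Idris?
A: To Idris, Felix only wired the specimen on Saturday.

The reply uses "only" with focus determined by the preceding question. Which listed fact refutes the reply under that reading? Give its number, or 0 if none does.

Answering "When did ...?" puts focus on the setting — here, "on Saturday".
So "only" ranges over settings; the rest (agent = Felix, thing = the specimen, recipient = Idris) is presupposed.
Fact (6) shares the background with a different setting (on Wednesday) — counterexample.
(Fact (4) would refute a reading with focus on the thing — but that is not what the question asks.)

6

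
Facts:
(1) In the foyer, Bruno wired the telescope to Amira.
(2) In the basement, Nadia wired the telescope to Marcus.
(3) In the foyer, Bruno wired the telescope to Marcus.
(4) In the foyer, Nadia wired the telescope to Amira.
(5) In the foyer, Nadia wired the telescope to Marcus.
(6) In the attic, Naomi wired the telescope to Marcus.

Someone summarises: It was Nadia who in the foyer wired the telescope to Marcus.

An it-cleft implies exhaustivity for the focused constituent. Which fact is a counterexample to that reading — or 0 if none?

3

The cleft puts "Nadia" in focus and presupposes the open proposition with the telescope as thing and Marcus as recipient and in the foyer as setting.
The exhaustive reading says no other agent fits that background.
Fact (3) shares the background but with agent = Bruno; exhaustivity is violated.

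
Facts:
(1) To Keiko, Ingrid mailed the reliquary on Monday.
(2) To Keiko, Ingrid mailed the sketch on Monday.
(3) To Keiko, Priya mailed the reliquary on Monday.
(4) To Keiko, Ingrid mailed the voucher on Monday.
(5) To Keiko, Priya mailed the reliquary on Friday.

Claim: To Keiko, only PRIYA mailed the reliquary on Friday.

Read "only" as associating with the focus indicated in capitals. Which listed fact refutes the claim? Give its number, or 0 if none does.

0

Focus (in capitals) is "Priya" — the agent. "Only" excludes alternative agents while holding fixed the reliquary as thing and Keiko as recipient and on Friday as setting.
Every other fact changes something in the background, not just the agent. Nothing refutes the claim.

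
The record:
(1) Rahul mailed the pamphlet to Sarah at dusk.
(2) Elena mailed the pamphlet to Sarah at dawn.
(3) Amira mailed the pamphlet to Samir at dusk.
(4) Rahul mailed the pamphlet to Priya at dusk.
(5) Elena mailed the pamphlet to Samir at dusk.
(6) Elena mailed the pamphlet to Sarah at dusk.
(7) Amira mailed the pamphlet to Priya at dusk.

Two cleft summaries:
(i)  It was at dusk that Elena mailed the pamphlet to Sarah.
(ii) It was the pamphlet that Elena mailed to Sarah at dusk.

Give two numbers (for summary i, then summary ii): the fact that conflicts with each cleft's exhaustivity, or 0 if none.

(i): focus "at dusk". Looking for agent = Elena, thing = the pamphlet, recipient = Sarah with some other setting — fact (2) has at dawn there. Refuted.
(ii): focus "the pamphlet". No fact shares agent = Elena, recipient = Sarah, setting = at dusk with a different thing. 0.

2, 0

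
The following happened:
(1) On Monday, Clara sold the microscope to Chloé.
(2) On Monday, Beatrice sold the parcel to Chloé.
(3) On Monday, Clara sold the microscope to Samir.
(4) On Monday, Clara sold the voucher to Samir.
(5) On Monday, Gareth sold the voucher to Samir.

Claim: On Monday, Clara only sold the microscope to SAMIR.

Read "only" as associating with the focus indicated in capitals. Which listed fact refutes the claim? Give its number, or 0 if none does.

The capitals mark "Samir" as focus. So "only" rules out other recipients, with the rest (same agent, thing, setting (Clara / the microscope / on Monday)) as background.
Fact (1) shares the background but differs in recipient (Chloé) — a counterexample.

1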